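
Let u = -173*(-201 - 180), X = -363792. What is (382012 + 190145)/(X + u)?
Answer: -190719/99293 ≈ -1.9208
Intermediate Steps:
u = 65913 (u = -173*(-381) = 65913)
(382012 + 190145)/(X + u) = (382012 + 190145)/(-363792 + 65913) = 572157/(-297879) = 572157*(-1/297879) = -190719/99293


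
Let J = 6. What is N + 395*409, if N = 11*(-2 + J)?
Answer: 161599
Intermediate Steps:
N = 44 (N = 11*(-2 + 6) = 11*4 = 44)
N + 395*409 = 44 + 395*409 = 44 + 161555 = 161599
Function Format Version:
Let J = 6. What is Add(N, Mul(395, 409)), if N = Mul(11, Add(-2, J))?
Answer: 161599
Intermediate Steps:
N = 44 (N = Mul(11, Add(-2, 6)) = Mul(11, 4) = 44)
Add(N, Mul(395, 409)) = Add(44, Mul(395, 409)) = Add(44, 161555) = 161599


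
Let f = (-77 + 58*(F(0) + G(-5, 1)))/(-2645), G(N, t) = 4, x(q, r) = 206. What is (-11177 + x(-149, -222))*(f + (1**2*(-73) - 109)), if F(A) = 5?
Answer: 45967059/23 ≈ 1.9986e+6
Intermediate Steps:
f = -89/529 (f = (-77 + 58*(5 + 4))/(-2645) = (-77 + 58*9)*(-1/2645) = (-77 + 522)*(-1/2645) = 445*(-1/2645) = -89/529 ≈ -0.16824)
(-11177 + x(-149, -222))*(f + (1**2*(-73) - 109)) = (-11177 + 206)*(-89/529 + (1**2*(-73) - 109)) = -10971*(-89/529 + (1*(-73) - 109)) = -10971*(-89/529 + (-73 - 109)) = -10971*(-89/529 - 182) = -10971*(-96367/529) = 45967059/23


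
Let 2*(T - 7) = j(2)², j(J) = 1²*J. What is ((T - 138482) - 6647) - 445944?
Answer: -591064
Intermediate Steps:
j(J) = J (j(J) = 1*J = J)
T = 9 (T = 7 + (½)*2² = 7 + (½)*4 = 7 + 2 = 9)
((T - 138482) - 6647) - 445944 = ((9 - 138482) - 6647) - 445944 = (-138473 - 6647) - 445944 = -145120 - 445944 = -591064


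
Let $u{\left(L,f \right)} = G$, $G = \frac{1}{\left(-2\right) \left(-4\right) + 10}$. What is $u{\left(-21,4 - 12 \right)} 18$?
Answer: $1$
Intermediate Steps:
$G = \frac{1}{18}$ ($G = \frac{1}{8 + 10} = \frac{1}{18} \approx 0.055556$)
$u{\left(L,f \right)} = \frac{1}{18}$
$u{\left(-21,4 - 12 \right)} 18 = \frac{1}{18} \cdot 18 = 1$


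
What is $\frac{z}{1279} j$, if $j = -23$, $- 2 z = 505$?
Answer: $\frac{11615}{2558} \approx 4.5407$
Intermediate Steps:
$z = - \frac{505}{2}$ ($z = \left(- \frac{1}{2}\right) 505 = - \frac{505}{2} \approx -252.5$)
$\frac{z}{1279} j = - \frac{505}{2 \cdot 1279} \left(-23\right) = \left(- \frac{505}{2}\right) \frac{1}{1279} \left(-23\right) = \left(- \frac{505}{2558}\right) \left(-23\right) = \frac{11615}{2558}$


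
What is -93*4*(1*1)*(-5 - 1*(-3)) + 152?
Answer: 896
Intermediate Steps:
-93*4*(1*1)*(-5 - 1*(-3)) + 152 = -93*4*1*(-5 + 3) + 152 = -372*(-2) + 152 = -93*(-8) + 152 = 744 + 152 = 896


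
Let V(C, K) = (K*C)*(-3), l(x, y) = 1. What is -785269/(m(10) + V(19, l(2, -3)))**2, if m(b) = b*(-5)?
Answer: -785269/11449 ≈ -68.588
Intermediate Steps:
V(C, K) = -3*C*K (V(C, K) = (C*K)*(-3) = -3*C*K)
m(b) = -5*b
-785269/(m(10) + V(19, l(2, -3)))**2 = -785269/(-5*10 - 3*19*1)**2 = -785269/(-50 - 57)**2 = -785269/((-107)**2) = -785269/11449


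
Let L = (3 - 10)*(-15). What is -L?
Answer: -105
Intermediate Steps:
L = 105 (L = -7*(-15) = 105)
-L = -1*105 = -105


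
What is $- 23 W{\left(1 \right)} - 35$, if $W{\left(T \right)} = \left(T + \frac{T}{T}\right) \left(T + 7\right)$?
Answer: $-403$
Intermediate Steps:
$W{\left(T \right)} = \left(1 + T\right) \left(7 + T\right)$ ($W{\left(T \right)} = \left(T + 1\right) \left(7 + T\right) = \left(1 + T\right) \left(7 + T\right)$)
$- 23 W{\left(1 \right)} - 35 = - 23 \left(7 + 1^{2} + 8 \cdot 1\right) - 35 = - 23 \left(7 + 1 + 8\right) - 35 = \left(-23\right) 16 - 35 = -368 - 35 = -403$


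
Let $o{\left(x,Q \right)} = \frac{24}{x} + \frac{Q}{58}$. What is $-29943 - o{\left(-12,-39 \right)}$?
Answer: $- \frac{1736539}{58} \approx -29940.0$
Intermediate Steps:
$o{\left(x,Q \right)} = \frac{24}{x} + \frac{Q}{58}$ ($o{\left(x,Q \right)} = \frac{24}{x} + Q \frac{1}{58} = \frac{24}{x} + \frac{Q}{58}$)
$-29943 - o{\left(-12,-39 \right)} = -29943 - \left(\frac{24}{-12} + \frac{1}{58} \left(-39\right)\right) = -29943 - \left(24 \left(- \frac{1}{12}\right) - \frac{39}{58}\right) = -29943 - \left(-2 - \frac{39}{58}\right) = -29943 - - \frac{155}{58} = -29943 + \frac{155}{58} = - \frac{1736539}{58}$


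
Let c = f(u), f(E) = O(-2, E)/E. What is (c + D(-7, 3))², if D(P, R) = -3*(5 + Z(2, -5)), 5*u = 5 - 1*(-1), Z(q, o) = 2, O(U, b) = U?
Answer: 4624/9 ≈ 513.78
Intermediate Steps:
u = 6/5 (u = (5 - 1*(-1))/5 = (5 + 1)/5 = (⅕)*6 = 6/5 ≈ 1.2000)
f(E) = -2/E
D(P, R) = -21 (D(P, R) = -3*(5 + 2) = -3*7 = -21)
c = -5/3 (c = -2/6/5 = -2*⅚ = -5/3 ≈ -1.6667)
(c + D(-7, 3))² = (-5/3 - 21)² = (-68/3)² = 4624/9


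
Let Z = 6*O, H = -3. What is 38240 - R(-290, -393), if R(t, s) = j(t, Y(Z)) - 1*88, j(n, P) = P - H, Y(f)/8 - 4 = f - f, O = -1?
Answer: 38293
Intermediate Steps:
Z = -6 (Z = 6*(-1) = -6)
Y(f) = 32 (Y(f) = 32 + 8*(f - f) = 32 + 8*0 = 32 + 0 = 32)
j(n, P) = 3 + P (j(n, P) = P - 1*(-3) = P + 3 = 3 + P)
R(t, s) = -53 (R(t, s) = (3 + 32) - 1*88 = 35 - 88 = -53)
38240 - R(-290, -393) = 38240 - 1*(-53) = 38240 + 53 = 38293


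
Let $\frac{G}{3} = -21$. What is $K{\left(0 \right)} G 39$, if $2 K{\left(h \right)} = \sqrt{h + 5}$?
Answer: $- \frac{2457 \sqrt{5}}{2} \approx -2747.0$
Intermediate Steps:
$G = -63$ ($G = 3 \left(-21\right) = -63$)
$K{\left(h \right)} = \frac{\sqrt{5 + h}}{2}$ ($K{\left(h \right)} = \frac{\sqrt{h + 5}}{2} = \frac{\sqrt{5 + h}}{2}$)
$K{\left(0 \right)} G 39 = \frac{\sqrt{5 + 0}}{2} \left(-63\right) 39 = \frac{\sqrt{5}}{2} \left(-63\right) 39 = - \frac{63 \sqrt{5}}{2} \cdot 39 = - \frac{2457 \sqrt{5}}{2}$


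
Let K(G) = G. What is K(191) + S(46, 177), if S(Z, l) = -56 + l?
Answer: 312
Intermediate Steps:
K(191) + S(46, 177) = 191 + (-56 + 177) = 191 + 121 = 312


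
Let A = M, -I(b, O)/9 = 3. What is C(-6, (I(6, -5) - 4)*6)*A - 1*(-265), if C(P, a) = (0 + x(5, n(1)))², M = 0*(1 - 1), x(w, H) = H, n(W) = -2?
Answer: 265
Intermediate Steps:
I(b, O) = -27 (I(b, O) = -9*3 = -27)
M = 0 (M = 0*0 = 0)
A = 0
C(P, a) = 4 (C(P, a) = (0 - 2)² = (-2)² = 4)
C(-6, (I(6, -5) - 4)*6)*A - 1*(-265) = 4*0 - 1*(-265) = 0 + 265 = 265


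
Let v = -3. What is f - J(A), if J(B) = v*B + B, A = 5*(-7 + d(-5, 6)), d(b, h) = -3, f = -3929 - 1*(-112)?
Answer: -3917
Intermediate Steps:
f = -3817 (f = -3929 + 112 = -3817)
A = -50 (A = 5*(-7 - 3) = 5*(-10) = -50)
J(B) = -2*B (J(B) = -3*B + B = -2*B)
f - J(A) = -3817 - (-2)*(-50) = -3817 - 1*100 = -3817 - 100 = -3917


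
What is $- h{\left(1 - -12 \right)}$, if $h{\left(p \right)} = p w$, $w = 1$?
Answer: $-13$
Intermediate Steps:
$h{\left(p \right)} = p$ ($h{\left(p \right)} = p 1 = p$)
$- h{\left(1 - -12 \right)} = - (1 - -12) = - (1 + 12) = \left(-1\right) 13 = -13$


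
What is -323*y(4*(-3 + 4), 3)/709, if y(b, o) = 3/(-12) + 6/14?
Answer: -1615/19852 ≈ -0.081352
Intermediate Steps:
y(b, o) = 5/28 (y(b, o) = 3*(-1/12) + 6*(1/14) = -1/4 + 3/7 = 5/28)
-323*y(4*(-3 + 4), 3)/709 = -1615/(28*709) = -323*5/19852 = -1615/19852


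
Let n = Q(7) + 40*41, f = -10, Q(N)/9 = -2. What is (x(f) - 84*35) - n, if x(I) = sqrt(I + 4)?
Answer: -4562 + I*sqrt(6) ≈ -4562.0 + 2.4495*I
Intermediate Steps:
Q(N) = -18 (Q(N) = 9*(-2) = -18)
x(I) = sqrt(4 + I)
n = 1622 (n = -18 + 40*41 = -18 + 1640 = 1622)
(x(f) - 84*35) - n = (sqrt(4 - 10) - 84*35) - 1*1622 = (sqrt(-6) - 2940) - 1622 = (I*sqrt(6) - 2940) - 1622 = (-2940 + I*sqrt(6)) - 1622 = -4562 + I*sqrt(6)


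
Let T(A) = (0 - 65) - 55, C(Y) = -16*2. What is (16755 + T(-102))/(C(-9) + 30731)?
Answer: 5545/10233 ≈ 0.54187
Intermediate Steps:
C(Y) = -32
T(A) = -120 (T(A) = -65 - 55 = -120)
(16755 + T(-102))/(C(-9) + 30731) = (16755 - 120)/(-32 + 30731) = 16635/30699 = 16635*(1/30699) = 5545/10233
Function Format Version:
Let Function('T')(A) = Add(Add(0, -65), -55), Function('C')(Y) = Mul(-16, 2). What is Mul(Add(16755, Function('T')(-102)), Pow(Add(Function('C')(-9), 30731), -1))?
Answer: Rational(5545, 10233) ≈ 0.54187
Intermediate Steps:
Function('C')(Y) = -32
Function('T')(A) = -120 (Function('T')(A) = Add(-65, -55) = -120)
Mul(Add(16755, Function('T')(-102)), Pow(Add(Function('C')(-9), 30731), -1)) = Mul(Add(16755, -120), Pow(Add(-32, 30731), -1)) = Mul(16635, Pow(30699, -1)) = Mul(16635, Rational(1, 30699)) = Rational(5545, 10233)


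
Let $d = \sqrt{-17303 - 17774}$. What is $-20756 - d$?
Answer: $-20756 - i \sqrt{35077} \approx -20756.0 - 187.29 i$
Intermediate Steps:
$d = i \sqrt{35077}$ ($d = \sqrt{-35077} = i \sqrt{35077} \approx 187.29 i$)
$-20756 - d = -20756 - i \sqrt{35077}$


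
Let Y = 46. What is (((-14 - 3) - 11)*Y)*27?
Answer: -34776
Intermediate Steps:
(((-14 - 3) - 11)*Y)*27 = (((-14 - 3) - 11)*46)*27 = ((-17 - 11)*46)*27 = -28*46*27 = -1288*27 = -34776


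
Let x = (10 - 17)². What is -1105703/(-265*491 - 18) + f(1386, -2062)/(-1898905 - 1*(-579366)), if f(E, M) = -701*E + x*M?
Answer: 1598602009909/171715568687 ≈ 9.3096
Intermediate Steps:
x = 49 (x = (-7)² = 49)
f(E, M) = -701*E + 49*M
-1105703/(-265*491 - 18) + f(1386, -2062)/(-1898905 - 1*(-579366)) = -1105703/(-265*491 - 18) + (-701*1386 + 49*(-2062))/(-1898905 - 1*(-579366)) = -1105703/(-130115 - 18) + (-971586 - 101038)/(-1898905 + 579366) = -1105703/(-130133) - 1072624/(-1319539) = -1105703*(-1/130133) - 1072624*(-1/1319539) = 1105703/130133 + 1072624/1319539 = 1598602009909/171715568687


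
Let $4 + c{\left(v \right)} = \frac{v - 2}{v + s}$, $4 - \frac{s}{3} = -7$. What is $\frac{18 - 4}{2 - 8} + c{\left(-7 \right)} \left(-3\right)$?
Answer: $\frac{835}{78} \approx 10.705$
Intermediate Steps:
$s = 33$ ($s = 12 - -21 = 12 + 21 = 33$)
$c{\left(v \right)} = -4 + \frac{-2 + v}{33 + v}$ ($c{\left(v \right)} = -4 + \frac{v - 2}{v + 33} = -4 + \frac{-2 + v}{33 + v}$)
$\frac{18 - 4}{2 - 8} + c{\left(-7 \right)} \left(-3\right) = \frac{18 - 4}{2 - 8} + \frac{-134 - -21}{33 - 7} \left(-3\right) = \frac{14}{-6} + \frac{-134 + 21}{26} \left(-3\right) = 14 \left(- \frac{1}{6}\right) + \frac{1}{26} \left(-113\right) \left(-3\right) = - \frac{7}{3} - - \frac{339}{26} = - \frac{7}{3} + \frac{339}{26} = \frac{835}{78}$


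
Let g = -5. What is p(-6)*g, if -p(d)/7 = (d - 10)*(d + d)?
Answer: 6720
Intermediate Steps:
p(d) = -14*d*(-10 + d) (p(d) = -7*(d - 10)*(d + d) = -7*(-10 + d)*2*d = -14*d*(-10 + d))
p(-6)*g = (14*(-6)*(10 - 1*(-6)))*(-5) = (14*(-6)*(10 + 6))*(-5) = (14*(-6)*16)*(-5) = -1344*(-5) = 6720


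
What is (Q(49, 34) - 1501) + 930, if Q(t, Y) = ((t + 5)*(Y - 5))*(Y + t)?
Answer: 129407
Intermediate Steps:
Q(t, Y) = (-5 + Y)*(5 + t)*(Y + t) (Q(t, Y) = ((5 + t)*(-5 + Y))*(Y + t) = ((-5 + Y)*(5 + t))*(Y + t) = (-5 + Y)*(5 + t)*(Y + t))
(Q(49, 34) - 1501) + 930 = ((-25*34 - 25*49 - 5*49**2 + 5*34**2 + 34*49**2 + 49*34**2) - 1501) + 930 = ((-850 - 1225 - 5*2401 + 5*1156 + 34*2401 + 49*1156) - 1501) + 930 = ((-850 - 1225 - 12005 + 5780 + 81634 + 56644) - 1501) + 930 = (129978 - 1501) + 930 = 128477 + 930 = 129407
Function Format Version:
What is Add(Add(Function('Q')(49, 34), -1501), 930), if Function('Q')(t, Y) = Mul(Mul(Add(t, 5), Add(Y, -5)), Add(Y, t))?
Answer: 129407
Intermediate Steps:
Function('Q')(t, Y) = Mul(Add(-5, Y), Add(5, t), Add(Y, t)) (Function('Q')(t, Y) = Mul(Mul(Add(5, t), Add(-5, Y)), Add(Y, t)) = Mul(Mul(Add(-5, Y), Add(5, t)), Add(Y, t)) = Mul(Add(-5, Y), Add(5, t), Add(Y, t)))
Add(Add(Function('Q')(49, 34), -1501), 930) = Add(Add(Add(Mul(-25, 34), Mul(-25, 49), Mul(-5, Pow(49, 2)), Mul(5, Pow(34, 2)), Mul(34, Pow(49, 2)), Mul(49, Pow(34, 2))), -1501), 930) = Add(Add(Add(-850, -1225, Mul(-5, 2401), Mul(5, 1156), Mul(34, 2401), Mul(49, 1156)), -1501), 930) = Add(Add(Add(-850, -1225, -12005, 5780, 81634, 56644), -1501), 930) = Add(Add(129978, -1501), 930) = Add(128477, 930) = 129407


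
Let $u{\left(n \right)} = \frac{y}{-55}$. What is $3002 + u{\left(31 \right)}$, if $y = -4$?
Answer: $\frac{165114}{55} \approx 3002.1$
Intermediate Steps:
$u{\left(n \right)} = \frac{4}{55}$ ($u{\left(n \right)} = - \frac{4}{-55} = \left(-4\right) \left(- \frac{1}{55}\right) = \frac{4}{55}$)
$3002 + u{\left(31 \right)} = 3002 + \frac{4}{55} = \frac{165114}{55}$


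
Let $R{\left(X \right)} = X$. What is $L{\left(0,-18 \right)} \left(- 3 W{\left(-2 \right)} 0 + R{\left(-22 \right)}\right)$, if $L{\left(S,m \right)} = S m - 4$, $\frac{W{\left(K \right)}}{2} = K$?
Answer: $88$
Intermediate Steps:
$W{\left(K \right)} = 2 K$
$L{\left(S,m \right)} = -4 + S m$
$L{\left(0,-18 \right)} \left(- 3 W{\left(-2 \right)} 0 + R{\left(-22 \right)}\right) = \left(-4 + 0 \left(-18\right)\right) \left(- 3 \cdot 2 \left(-2\right) 0 - 22\right) = \left(-4 + 0\right) \left(\left(-3\right) \left(-4\right) 0 - 22\right) = - 4 \left(12 \cdot 0 - 22\right) = - 4 \left(0 - 22\right) = \left(-4\right) \left(-22\right) = 88$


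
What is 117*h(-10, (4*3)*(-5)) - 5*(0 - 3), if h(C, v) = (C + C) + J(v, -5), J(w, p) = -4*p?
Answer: 15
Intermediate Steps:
h(C, v) = 20 + 2*C (h(C, v) = (C + C) - 4*(-5) = 2*C + 20 = 20 + 2*C)
117*h(-10, (4*3)*(-5)) - 5*(0 - 3) = 117*(20 + 2*(-10)) - 5*(0 - 3) = 117*(20 - 20) - 5*(-3) = 117*0 + 15 = 0 + 15 = 15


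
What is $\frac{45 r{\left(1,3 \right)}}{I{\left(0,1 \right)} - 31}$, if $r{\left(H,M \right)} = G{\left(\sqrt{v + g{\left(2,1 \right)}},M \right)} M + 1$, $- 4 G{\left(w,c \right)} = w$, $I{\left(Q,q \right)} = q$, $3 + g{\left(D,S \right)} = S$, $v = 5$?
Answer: $- \frac{3}{2} + \frac{9 \sqrt{3}}{8} \approx 0.44856$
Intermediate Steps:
$g{\left(D,S \right)} = -3 + S$
$G{\left(w,c \right)} = - \frac{w}{4}$
$r{\left(H,M \right)} = 1 - \frac{M \sqrt{3}}{4}$ ($r{\left(H,M \right)} = - \frac{\sqrt{5 + \left(-3 + 1\right)}}{4} M + 1 = - \frac{\sqrt{5 - 2}}{4} M + 1 = - \frac{\sqrt{3}}{4} M + 1 = - \frac{M \sqrt{3}}{4} + 1 = 1 - \frac{M \sqrt{3}}{4}$)
$\frac{45 r{\left(1,3 \right)}}{I{\left(0,1 \right)} - 31} = \frac{45 \left(1 - \frac{3 \sqrt{3}}{4}\right)}{1 - 31} = \frac{45 \left(1 - \frac{3 \sqrt{3}}{4}\right)}{-30} = \left(45 - \frac{135 \sqrt{3}}{4}\right) \left(- \frac{1}{30}\right) = - \frac{3}{2} + \frac{9 \sqrt{3}}{8}$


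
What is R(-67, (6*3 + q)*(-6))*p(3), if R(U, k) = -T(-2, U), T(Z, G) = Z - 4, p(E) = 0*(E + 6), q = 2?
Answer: 0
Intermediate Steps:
p(E) = 0 (p(E) = 0*(6 + E) = 0)
T(Z, G) = -4 + Z
R(U, k) = 6 (R(U, k) = -(-4 - 2) = -1*(-6) = 6)
R(-67, (6*3 + q)*(-6))*p(3) = 6*0 = 0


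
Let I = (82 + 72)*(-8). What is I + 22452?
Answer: 21220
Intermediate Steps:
I = -1232 (I = 154*(-8) = -1232)
I + 22452 = -1232 + 22452 = 21220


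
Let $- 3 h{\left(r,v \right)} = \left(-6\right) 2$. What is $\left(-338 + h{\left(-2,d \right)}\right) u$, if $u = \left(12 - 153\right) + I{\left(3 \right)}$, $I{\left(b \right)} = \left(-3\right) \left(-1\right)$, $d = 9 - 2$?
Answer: $46092$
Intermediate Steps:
$d = 7$ ($d = 9 - 2 = 7$)
$I{\left(b \right)} = 3$
$h{\left(r,v \right)} = 4$ ($h{\left(r,v \right)} = - \frac{\left(-6\right) 2}{3} = \left(- \frac{1}{3}\right) \left(-12\right) = 4$)
$u = -138$ ($u = \left(12 - 153\right) + 3 = -141 + 3 = -138$)
$\left(-338 + h{\left(-2,d \right)}\right) u = \left(-338 + 4\right) \left(-138\right) = \left(-334\right) \left(-138\right) = 46092$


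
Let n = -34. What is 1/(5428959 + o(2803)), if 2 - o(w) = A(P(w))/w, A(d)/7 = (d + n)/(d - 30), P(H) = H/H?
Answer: 81287/441303952576 ≈ 1.8420e-7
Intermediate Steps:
P(H) = 1
A(d) = 7*(-34 + d)/(-30 + d) (A(d) = 7*((d - 34)/(d - 30)) = 7*((-34 + d)/(-30 + d)) = 7*(-34 + d)/(-30 + d))
o(w) = 2 - 231/(29*w) (o(w) = 2 - 7*(-34 + 1)/(-30 + 1)/w = 2 - 7*(-33)/(-29)/w = 2 - 7*(-1/29)*(-33)/w = 2 - 231/(29*w))
1/(5428959 + o(2803)) = 1/(5428959 + (2 - 231/29/2803)) = 1/(5428959 + (2 - 231/29*1/2803)) = 1/(5428959 + (2 - 231/81287)) = 1/(5428959 + 162343/81287) = 1/(441303952576/81287) = 81287/441303952576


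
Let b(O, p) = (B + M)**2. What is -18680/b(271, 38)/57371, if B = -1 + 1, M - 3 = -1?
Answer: -4670/57371 ≈ -0.081400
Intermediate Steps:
M = 2 (M = 3 - 1 = 2)
B = 0
b(O, p) = 4 (b(O, p) = (0 + 2)**2 = 2**2 = 4)
-18680/b(271, 38)/57371 = -18680/4/57371 = -18680*1/4*(1/57371) = -4670*1/57371 = -4670/57371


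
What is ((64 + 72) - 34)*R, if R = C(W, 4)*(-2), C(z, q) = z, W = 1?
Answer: -204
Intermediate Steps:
R = -2 (R = 1*(-2) = -2)
((64 + 72) - 34)*R = ((64 + 72) - 34)*(-2) = (136 - 34)*(-2) = 102*(-2) = -204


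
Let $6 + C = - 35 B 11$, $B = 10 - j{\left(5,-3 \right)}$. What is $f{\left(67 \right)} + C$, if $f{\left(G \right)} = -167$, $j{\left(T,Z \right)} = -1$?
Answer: $-4408$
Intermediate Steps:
$B = 11$ ($B = 10 - -1 = 10 + 1 = 11$)
$C = -4241$ ($C = -6 + \left(-35\right) 11 \cdot 11 = -6 - 4235 = -4241$)
$f{\left(67 \right)} + C = -167 - 4241 = -4408$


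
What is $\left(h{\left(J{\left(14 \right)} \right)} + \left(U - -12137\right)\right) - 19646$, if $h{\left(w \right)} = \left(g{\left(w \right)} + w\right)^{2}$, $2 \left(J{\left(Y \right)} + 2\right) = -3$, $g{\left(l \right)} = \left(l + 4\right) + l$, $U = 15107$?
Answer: $\frac{30561}{4} \approx 7640.3$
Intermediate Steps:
$g{\left(l \right)} = 4 + 2 l$ ($g{\left(l \right)} = \left(4 + l\right) + l = 4 + 2 l$)
$J{\left(Y \right)} = - \frac{7}{2}$ ($J{\left(Y \right)} = -2 + \frac{1}{2} \left(-3\right) = -2 - \frac{3}{2} = - \frac{7}{2}$)
$h{\left(w \right)} = \left(4 + 3 w\right)^{2}$ ($h{\left(w \right)} = \left(\left(4 + 2 w\right) + w\right)^{2} = \left(4 + 3 w\right)^{2}$)
$\left(h{\left(J{\left(14 \right)} \right)} + \left(U - -12137\right)\right) - 19646 = \left(\left(4 + 3 \left(- \frac{7}{2}\right)\right)^{2} + \left(15107 - -12137\right)\right) - 19646 = \left(\left(4 - \frac{21}{2}\right)^{2} + \left(15107 + 12137\right)\right) - 19646 = \left(\left(- \frac{13}{2}\right)^{2} + 27244\right) - 19646 = \left(\frac{169}{4} + 27244\right) - 19646 = \frac{109145}{4} - 19646 = \frac{30561}{4}$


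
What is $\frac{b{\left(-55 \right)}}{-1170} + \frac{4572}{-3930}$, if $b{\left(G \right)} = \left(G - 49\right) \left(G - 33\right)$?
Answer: $- \frac{10594}{1179} \approx -8.9856$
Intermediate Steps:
$b{\left(G \right)} = \left(-49 + G\right) \left(-33 + G\right)$
$\frac{b{\left(-55 \right)}}{-1170} + \frac{4572}{-3930} = \frac{1617 + \left(-55\right)^{2} - -4510}{-1170} + \frac{4572}{-3930} = \left(1617 + 3025 + 4510\right) \left(- \frac{1}{1170}\right) + 4572 \left(- \frac{1}{3930}\right) = 9152 \left(- \frac{1}{1170}\right) - \frac{762}{655} = - \frac{352}{45} - \frac{762}{655} = - \frac{10594}{1179}$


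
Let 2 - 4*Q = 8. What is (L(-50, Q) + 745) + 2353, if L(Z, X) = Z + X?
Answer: 6093/2 ≈ 3046.5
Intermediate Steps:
Q = -3/2 (Q = ½ - ¼*8 = ½ - 2 = -3/2 ≈ -1.5000)
L(Z, X) = X + Z
(L(-50, Q) + 745) + 2353 = ((-3/2 - 50) + 745) + 2353 = (-103/2 + 745) + 2353 = 1387/2 + 2353 = 6093/2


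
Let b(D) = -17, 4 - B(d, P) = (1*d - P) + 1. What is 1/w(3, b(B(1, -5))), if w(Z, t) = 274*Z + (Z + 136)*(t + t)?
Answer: -1/3904 ≈ -0.00025615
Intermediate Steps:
B(d, P) = 3 + P - d (B(d, P) = 4 - ((1*d - P) + 1) = 4 - ((d - P) + 1) = 4 - (1 + d - P) = 4 + (-1 + P - d) = 3 + P - d)
w(Z, t) = 274*Z + 2*t*(136 + Z) (w(Z, t) = 274*Z + (136 + Z)*(2*t) = 274*Z + 2*t*(136 + Z))
1/w(3, b(B(1, -5))) = 1/(272*(-17) + 274*3 + 2*3*(-17)) = 1/(-4624 + 822 - 102) = 1/(-3904) = -1/3904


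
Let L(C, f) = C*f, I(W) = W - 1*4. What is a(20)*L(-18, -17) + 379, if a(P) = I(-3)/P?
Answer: 2719/10 ≈ 271.90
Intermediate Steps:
I(W) = -4 + W (I(W) = W - 4 = -4 + W)
a(P) = -7/P (a(P) = (-4 - 3)/P = -7/P)
a(20)*L(-18, -17) + 379 = (-7/20)*(-18*(-17)) + 379 = -7*1/20*306 + 379 = -7/20*306 + 379 = -1071/10 + 379 = 2719/10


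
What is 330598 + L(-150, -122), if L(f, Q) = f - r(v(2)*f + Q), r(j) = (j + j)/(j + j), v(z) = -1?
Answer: 330447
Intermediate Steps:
r(j) = 1 (r(j) = (2*j)/((2*j)) = (2*j)*(1/(2*j)) = 1)
L(f, Q) = -1 + f (L(f, Q) = f - 1*1 = f - 1 = -1 + f)
330598 + L(-150, -122) = 330598 + (-1 - 150) = 330598 - 151 = 330447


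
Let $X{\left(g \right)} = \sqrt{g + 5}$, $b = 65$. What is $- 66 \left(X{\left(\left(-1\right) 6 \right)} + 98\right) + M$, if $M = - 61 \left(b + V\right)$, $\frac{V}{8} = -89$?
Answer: $32999 - 66 i \approx 32999.0 - 66.0 i$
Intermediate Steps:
$V = -712$ ($V = 8 \left(-89\right) = -712$)
$X{\left(g \right)} = \sqrt{5 + g}$
$M = 39467$ ($M = - 61 \left(65 - 712\right) = \left(-61\right) \left(-647\right) = 39467$)
$- 66 \left(X{\left(\left(-1\right) 6 \right)} + 98\right) + M = - 66 \left(\sqrt{5 - 6} + 98\right) + 39467 = - 66 \left(\sqrt{-1} + 98\right) + 39467 = - 66 \left(i + 98\right) + 39467 = - 66 \left(98 + i\right) + 39467 = \left(-6468 - 66 i\right) + 39467 = 32999 - 66 i$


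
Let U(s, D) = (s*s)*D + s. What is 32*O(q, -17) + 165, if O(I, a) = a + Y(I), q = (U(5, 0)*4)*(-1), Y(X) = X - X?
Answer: -379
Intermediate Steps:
U(s, D) = s + D*s² (U(s, D) = s²*D + s = D*s² + s = s + D*s²)
Y(X) = 0
q = -20 (q = ((5*(1 + 0*5))*4)*(-1) = ((5*(1 + 0))*4)*(-1) = ((5*1)*4)*(-1) = (5*4)*(-1) = 20*(-1) = -20)
O(I, a) = a (O(I, a) = a + 0 = a)
32*O(q, -17) + 165 = 32*(-17) + 165 = -544 + 165 = -379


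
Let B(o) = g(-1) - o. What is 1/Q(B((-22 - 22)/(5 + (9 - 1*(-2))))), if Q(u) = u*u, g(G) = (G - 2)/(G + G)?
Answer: 16/289 ≈ 0.055363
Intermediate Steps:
g(G) = (-2 + G)/(2*G) (g(G) = (-2 + G)/((2*G)) = (-2 + G)*(1/(2*G)) = (-2 + G)/(2*G))
B(o) = 3/2 - o (B(o) = (½)*(-2 - 1)/(-1) - o = (½)*(-1)*(-3) - o = 3/2 - o)
Q(u) = u²
1/Q(B((-22 - 22)/(5 + (9 - 1*(-2))))) = 1/((3/2 - (-22 - 22)/(5 + (9 - 1*(-2))))²) = 1/((3/2 - (-44)/(5 + (9 + 2)))²) = 1/((3/2 - (-44)/(5 + 11))²) = 1/((3/2 - (-44)/16)²) = 1/((3/2 - 1*(-11/4))²) = 1/((3/2 + 11/4)²) = 1/((17/4)²) = 1/(289/16) = 16/289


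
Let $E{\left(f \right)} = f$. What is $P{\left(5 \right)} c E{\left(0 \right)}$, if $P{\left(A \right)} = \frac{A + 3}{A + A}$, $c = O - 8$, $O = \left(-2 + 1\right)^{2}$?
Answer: $0$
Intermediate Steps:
$O = 1$ ($O = \left(-1\right)^{2} = 1$)
$c = -7$ ($c = 1 - 8 = -7$)
$P{\left(A \right)} = \frac{3 + A}{2 A}$
$P{\left(5 \right)} c E{\left(0 \right)} = \frac{3 + 5}{2 \cdot 5} \left(-7\right) 0 = \frac{1}{2} \cdot \frac{1}{5} \cdot 8 \left(-7\right) 0 = \frac{4}{5} \left(-7\right) 0 = \left(- \frac{28}{5}\right) 0 = 0$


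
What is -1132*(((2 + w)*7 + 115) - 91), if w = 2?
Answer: -58864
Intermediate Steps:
-1132*(((2 + w)*7 + 115) - 91) = -1132*(((2 + 2)*7 + 115) - 91) = -1132*((4*7 + 115) - 91) = -1132*((28 + 115) - 91) = -1132*(143 - 91) = -1132*52 = -58864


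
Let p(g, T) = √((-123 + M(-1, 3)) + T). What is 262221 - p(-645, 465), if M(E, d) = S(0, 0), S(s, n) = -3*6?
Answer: 262203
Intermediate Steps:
S(s, n) = -18
M(E, d) = -18
p(g, T) = √(-141 + T) (p(g, T) = √((-123 - 18) + T) = √(-141 + T))
262221 - p(-645, 465) = 262221 - √(-141 + 465) = 262221 - √324 = 262221 - 1*18 = 262221 - 18 = 262203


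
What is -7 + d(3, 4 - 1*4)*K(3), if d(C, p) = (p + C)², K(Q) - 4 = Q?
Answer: 56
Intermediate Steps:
K(Q) = 4 + Q
d(C, p) = (C + p)²
-7 + d(3, 4 - 1*4)*K(3) = -7 + (3 + (4 - 1*4))²*(4 + 3) = -7 + (3 + (4 - 4))²*7 = -7 + (3 + 0)²*7 = -7 + 3²*7 = -7 + 9*7 = -7 + 63 = 56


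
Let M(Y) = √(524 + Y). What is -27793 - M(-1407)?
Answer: -27793 - I*√883 ≈ -27793.0 - 29.715*I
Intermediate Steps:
-27793 - M(-1407) = -27793 - √(524 - 1407) = -27793 - √(-883) = -27793 - I*√883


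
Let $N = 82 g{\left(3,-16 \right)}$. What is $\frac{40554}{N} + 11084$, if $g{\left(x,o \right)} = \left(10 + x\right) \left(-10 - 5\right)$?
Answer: $\frac{29532101}{2665} \approx 11081.0$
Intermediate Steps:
$g{\left(x,o \right)} = -150 - 15 x$ ($g{\left(x,o \right)} = \left(10 + x\right) \left(-15\right) = -150 - 15 x$)
$N = -15990$ ($N = 82 \left(-150 - 45\right) = 82 \left(-195\right) = -15990$)
$\frac{40554}{N} + 11084 = \frac{40554}{-15990} + 11084 = 40554 \left(- \frac{1}{15990}\right) + 11084 = - \frac{6759}{2665} + 11084 = \frac{29532101}{2665}$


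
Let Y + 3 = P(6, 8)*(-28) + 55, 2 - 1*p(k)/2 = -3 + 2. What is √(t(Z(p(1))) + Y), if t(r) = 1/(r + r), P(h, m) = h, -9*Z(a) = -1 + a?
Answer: I*√11690/10 ≈ 10.812*I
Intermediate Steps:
p(k) = 6 (p(k) = 4 - 2*(-3 + 2) = 4 - 2*(-1) = 4 + 2 = 6)
Z(a) = ⅑ - a/9 (Z(a) = -(-1 + a)/9 = ⅑ - a/9)
t(r) = 1/(2*r)
Y = -116 (Y = -3 + (6*(-28) + 55) = -3 + (-168 + 55) = -3 - 113 = -116)
√(t(Z(p(1))) + Y) = √(1/(2*(⅑ - ⅑*6)) - 116) = √(1/(2*(⅑ - ⅔)) - 116) = √(1/(2*(-5/9)) - 116) = √((½)*(-9/5) - 116) = √(-9/10 - 116) = √(-1169/10) = I*√11690/10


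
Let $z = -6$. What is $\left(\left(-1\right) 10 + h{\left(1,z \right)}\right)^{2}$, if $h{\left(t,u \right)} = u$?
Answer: $256$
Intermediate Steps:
$\left(\left(-1\right) 10 + h{\left(1,z \right)}\right)^{2} = \left(\left(-1\right) 10 - 6\right)^{2} = \left(-10 - 6\right)^{2} = \left(-16\right)^{2} = 256$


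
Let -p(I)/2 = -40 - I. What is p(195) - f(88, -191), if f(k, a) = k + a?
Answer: 573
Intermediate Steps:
p(I) = 80 + 2*I (p(I) = -2*(-40 - I) = 80 + 2*I)
f(k, a) = a + k
p(195) - f(88, -191) = (80 + 2*195) - (-191 + 88) = (80 + 390) - 1*(-103) = 470 + 103 = 573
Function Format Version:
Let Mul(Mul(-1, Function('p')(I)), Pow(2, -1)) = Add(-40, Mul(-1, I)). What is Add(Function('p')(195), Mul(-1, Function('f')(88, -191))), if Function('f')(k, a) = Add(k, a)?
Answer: 573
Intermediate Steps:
Function('p')(I) = Add(80, Mul(2, I)) (Function('p')(I) = Mul(-2, Add(-40, Mul(-1, I))) = Add(80, Mul(2, I)))
Function('f')(k, a) = Add(a, k)
Add(Function('p')(195), Mul(-1, Function('f')(88, -191))) = Add(Add(80, Mul(2, 195)), Mul(-1, Add(-191, 88))) = Add(Add(80, 390), Mul(-1, -103)) = Add(470, 103) = 573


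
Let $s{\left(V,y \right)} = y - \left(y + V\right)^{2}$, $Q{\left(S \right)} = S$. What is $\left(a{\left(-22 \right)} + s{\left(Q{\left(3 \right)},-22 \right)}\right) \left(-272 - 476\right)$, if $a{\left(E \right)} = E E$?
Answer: $-75548$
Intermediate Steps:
$a{\left(E \right)} = E^{2}$
$s{\left(V,y \right)} = y - \left(V + y\right)^{2}$
$\left(a{\left(-22 \right)} + s{\left(Q{\left(3 \right)},-22 \right)}\right) \left(-272 - 476\right) = \left(\left(-22\right)^{2} - \left(22 + \left(3 - 22\right)^{2}\right)\right) \left(-272 - 476\right) = \left(484 - 383\right) \left(-748\right) = 101 \left(-748\right) = -75548$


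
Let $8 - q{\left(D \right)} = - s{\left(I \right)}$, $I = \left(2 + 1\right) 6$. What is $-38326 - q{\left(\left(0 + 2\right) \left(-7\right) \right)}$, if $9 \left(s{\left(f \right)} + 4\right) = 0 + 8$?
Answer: $- \frac{344978}{9} \approx -38331.0$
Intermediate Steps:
$I = 18$ ($I = 3 \cdot 6 = 18$)
$s{\left(f \right)} = - \frac{28}{9}$ ($s{\left(f \right)} = -4 + \frac{0 + 8}{9} = -4 + \frac{1}{9} \cdot 8 = -4 + \frac{8}{9} = - \frac{28}{9}$)
$q{\left(D \right)} = \frac{44}{9}$ ($q{\left(D \right)} = 8 - \left(-1\right) \left(- \frac{28}{9}\right) = 8 - \frac{28}{9} = \frac{44}{9}$)
$-38326 - q{\left(\left(0 + 2\right) \left(-7\right) \right)} = -38326 - \frac{44}{9} = - \frac{344978}{9}$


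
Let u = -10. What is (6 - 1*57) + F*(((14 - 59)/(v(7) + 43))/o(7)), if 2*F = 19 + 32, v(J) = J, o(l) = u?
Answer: -9741/200 ≈ -48.705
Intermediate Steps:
o(l) = -10
F = 51/2 (F = (19 + 32)/2 = (1/2)*51 = 51/2 ≈ 25.500)
(6 - 1*57) + F*(((14 - 59)/(v(7) + 43))/o(7)) = (6 - 1*57) + 51*(((14 - 59)/(7 + 43))/(-10))/2 = (6 - 57) + 51*(-45/50*(-1/10))/2 = -51 + 51*(-45*1/50*(-1/10))/2 = -51 + 51*(-9/10*(-1/10))/2 = -51 + (51/2)*(9/100) = -51 + 459/200 = -9741/200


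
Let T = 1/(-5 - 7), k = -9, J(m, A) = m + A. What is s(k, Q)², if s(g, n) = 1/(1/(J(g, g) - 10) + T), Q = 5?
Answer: 1764/25 ≈ 70.560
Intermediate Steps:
J(m, A) = A + m
T = -1/12 (T = 1/(-12) = -1/12 ≈ -0.083333)
s(g, n) = 1/(-1/12 + 1/(-10 + 2*g)) (s(g, n) = 1/(1/((g + g) - 10) - 1/12) = 1/(1/(2*g - 10) - 1/12) = 1/(1/(-10 + 2*g) - 1/12) = 1/(-1/12 + 1/(-10 + 2*g)))
s(k, Q)² = (12*(5 - 1*(-9))/(-11 - 9))² = (12*(5 + 9)/(-20))² = (12*(-1/20)*14)² = (-42/5)² = 1764/25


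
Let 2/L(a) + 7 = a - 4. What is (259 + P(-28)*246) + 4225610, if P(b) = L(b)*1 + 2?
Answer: 54942529/13 ≈ 4.2264e+6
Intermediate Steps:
L(a) = 2/(-11 + a) (L(a) = 2/(-7 + (a - 4)) = 2/(-7 + (-4 + a)) = 2/(-11 + a))
P(b) = 2 + 2/(-11 + b) (P(b) = (2/(-11 + b))*1 + 2 = 2/(-11 + b) + 2 = 2 + 2/(-11 + b))
(259 + P(-28)*246) + 4225610 = (259 + (2*(-10 - 28)/(-11 - 28))*246) + 4225610 = (259 + (2*(-38)/(-39))*246) + 4225610 = (259 + (2*(-1/39)*(-38))*246) + 4225610 = (259 + (76/39)*246) + 4225610 = (259 + 6232/13) + 4225610 = 9599/13 + 4225610 = 54942529/13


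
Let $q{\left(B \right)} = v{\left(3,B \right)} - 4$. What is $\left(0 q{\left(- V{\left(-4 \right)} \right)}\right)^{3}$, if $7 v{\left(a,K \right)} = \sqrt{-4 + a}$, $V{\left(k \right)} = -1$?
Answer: $0$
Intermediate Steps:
$v{\left(a,K \right)} = \frac{\sqrt{-4 + a}}{7}$
$q{\left(B \right)} = -4 + \frac{i}{7}$ ($q{\left(B \right)} = \frac{\sqrt{-4 + 3}}{7} - 4 = \frac{\sqrt{-1}}{7} - 4 = \frac{i}{7} - 4 = -4 + \frac{i}{7}$)
$\left(0 q{\left(- V{\left(-4 \right)} \right)}\right)^{3} = \left(0 \left(-4 + \frac{i}{7}\right)\right)^{3} = 0^{3} = 0$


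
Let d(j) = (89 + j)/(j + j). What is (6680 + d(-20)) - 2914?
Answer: 150571/40 ≈ 3764.3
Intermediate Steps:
d(j) = (89 + j)/(2*j) (d(j) = (89 + j)/((2*j)) = (89 + j)*(1/(2*j)) = (89 + j)/(2*j))
(6680 + d(-20)) - 2914 = (6680 + (1/2)*(89 - 20)/(-20)) - 2914 = (6680 + (1/2)*(-1/20)*69) - 2914 = (6680 - 69/40) - 2914 = 267131/40 - 2914 = 150571/40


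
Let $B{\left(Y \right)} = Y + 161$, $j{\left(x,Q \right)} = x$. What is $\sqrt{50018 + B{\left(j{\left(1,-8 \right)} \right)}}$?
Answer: $2 \sqrt{12545} \approx 224.01$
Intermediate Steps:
$B{\left(Y \right)} = 161 + Y$
$\sqrt{50018 + B{\left(j{\left(1,-8 \right)} \right)}} = \sqrt{50018 + \left(161 + 1\right)} = \sqrt{50018 + 162} = \sqrt{50180} = 2 \sqrt{12545}$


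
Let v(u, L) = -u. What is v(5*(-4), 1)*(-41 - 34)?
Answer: -1500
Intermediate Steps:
v(5*(-4), 1)*(-41 - 34) = (-5*(-4))*(-41 - 34) = -1*(-20)*(-75) = 20*(-75) = -1500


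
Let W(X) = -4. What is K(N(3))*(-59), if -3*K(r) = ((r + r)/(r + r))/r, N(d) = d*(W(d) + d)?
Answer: -59/9 ≈ -6.5556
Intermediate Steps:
N(d) = d*(-4 + d)
K(r) = -1/(3*r) (K(r) = -(r + r)/(r + r)/(3*r) = -(2*r)/((2*r))/(3*r) = -(2*r)*(1/(2*r))/(3*r) = -1/(3*r))
K(N(3))*(-59) = -1/(3*(-4 + 3))/3*(-59) = -1/(3*(3*(-1)))*(-59) = -⅓/(-3)*(-59) = -⅓*(-⅓)*(-59) = (⅑)*(-59) = -59/9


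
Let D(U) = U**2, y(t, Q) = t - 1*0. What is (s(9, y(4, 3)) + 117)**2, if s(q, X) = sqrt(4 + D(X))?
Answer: 13709 + 468*sqrt(5) ≈ 14755.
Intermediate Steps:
y(t, Q) = t (y(t, Q) = t + 0 = t)
s(q, X) = sqrt(4 + X**2)
(s(9, y(4, 3)) + 117)**2 = (sqrt(4 + 4**2) + 117)**2 = (sqrt(4 + 16) + 117)**2 = (sqrt(20) + 117)**2 = (2*sqrt(5) + 117)**2 = (117 + 2*sqrt(5))**2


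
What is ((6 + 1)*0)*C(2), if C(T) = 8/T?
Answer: 0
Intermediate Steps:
((6 + 1)*0)*C(2) = ((6 + 1)*0)*(8/2) = (7*0)*(8*(½)) = 0*4 = 0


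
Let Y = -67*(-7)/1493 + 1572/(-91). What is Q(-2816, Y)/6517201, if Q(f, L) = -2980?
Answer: -2980/6517201 ≈ -0.00045725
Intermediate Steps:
Y = -2304317/135863 (Y = 469*(1/1493) + 1572*(-1/91) = 469/1493 - 1572/91 = -2304317/135863 ≈ -16.961)
Q(-2816, Y)/6517201 = -2980/6517201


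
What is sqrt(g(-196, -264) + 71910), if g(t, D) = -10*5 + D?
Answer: 2*sqrt(17899) ≈ 267.57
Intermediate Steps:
g(t, D) = -50 + D
sqrt(g(-196, -264) + 71910) = sqrt((-50 - 264) + 71910) = sqrt(-314 + 71910) = sqrt(71596) = 2*sqrt(17899)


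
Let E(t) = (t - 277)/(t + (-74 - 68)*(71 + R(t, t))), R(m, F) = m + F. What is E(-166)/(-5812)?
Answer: 443/214439552 ≈ 2.0659e-6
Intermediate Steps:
R(m, F) = F + m
E(t) = (-277 + t)/(-10082 - 283*t) (E(t) = (t - 277)/(t + (-74 - 68)*(71 + (t + t))) = (-277 + t)/(t - 142*(71 + 2*t)) = (-277 + t)/(t + (-10082 - 284*t)) = (-277 + t)/(-10082 - 283*t))
E(-166)/(-5812) = ((277 - 1*(-166))/(10082 + 283*(-166)))/(-5812) = ((277 + 166)/(10082 - 46978))*(-1/5812) = (443/(-36896))*(-1/5812) = -1/36896*443*(-1/5812) = -443/36896*(-1/5812) = 443/214439552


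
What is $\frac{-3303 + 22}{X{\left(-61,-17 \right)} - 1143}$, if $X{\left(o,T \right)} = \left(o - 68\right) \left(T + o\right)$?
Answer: $- \frac{3281}{8919} \approx -0.36787$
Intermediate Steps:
$X{\left(o,T \right)} = \left(-68 + o\right) \left(T + o\right)$
$\frac{-3303 + 22}{X{\left(-61,-17 \right)} - 1143} = \frac{-3303 + 22}{\left(\left(-61\right)^{2} - -1156 - -4148 - -1037\right) - 1143} = - \frac{3281}{\left(3721 + 1156 + 4148 + 1037\right) - 1143} = - \frac{3281}{10062 - 1143} = - \frac{3281}{8919}$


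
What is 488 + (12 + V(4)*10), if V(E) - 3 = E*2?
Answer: 610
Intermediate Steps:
V(E) = 3 + 2*E (V(E) = 3 + E*2 = 3 + 2*E)
488 + (12 + V(4)*10) = 488 + (12 + (3 + 2*4)*10) = 488 + (12 + (3 + 8)*10) = 488 + (12 + 11*10) = 488 + (12 + 110) = 488 + 122 = 610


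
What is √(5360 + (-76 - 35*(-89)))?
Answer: √8399 ≈ 91.646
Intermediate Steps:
√(5360 + (-76 - 35*(-89))) = √(5360 + (-76 + 3115)) = √(5360 + 3039) = √8399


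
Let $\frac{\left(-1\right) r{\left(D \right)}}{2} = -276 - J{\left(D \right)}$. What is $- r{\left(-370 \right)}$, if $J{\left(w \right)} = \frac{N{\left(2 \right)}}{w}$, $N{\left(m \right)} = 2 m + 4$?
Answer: $- \frac{102112}{185} \approx -551.96$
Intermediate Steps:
$N{\left(m \right)} = 4 + 2 m$
$J{\left(w \right)} = \frac{8}{w}$ ($J{\left(w \right)} = \frac{4 + 2 \cdot 2}{w} = \frac{4 + 4}{w} = \frac{8}{w}$)
$r{\left(D \right)} = 552 + \frac{16}{D}$ ($r{\left(D \right)} = - 2 \left(-276 - \frac{8}{D}\right) = 552 + \frac{16}{D}$)
$- r{\left(-370 \right)} = - (552 + \frac{16}{-370}) = - (552 + 16 \left(- \frac{1}{370}\right)) = - (552 - \frac{8}{185}) = \left(-1\right) \frac{102112}{185} = - \frac{102112}{185}$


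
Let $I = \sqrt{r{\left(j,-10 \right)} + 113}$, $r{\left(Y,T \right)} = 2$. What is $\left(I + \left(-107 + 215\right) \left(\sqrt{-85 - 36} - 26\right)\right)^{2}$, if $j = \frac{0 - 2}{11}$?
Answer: $\left(-2808 + \sqrt{115} + 1188 i\right)^{2} \approx 6.4134 \cdot 10^{6} - 6.6463 \cdot 10^{6} i$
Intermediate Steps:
$j = - \frac{2}{11}$ ($j = \left(-2\right) \frac{1}{11} = - \frac{2}{11} \approx -0.18182$)
$I = \sqrt{115}$ ($I = \sqrt{2 + 113} = \sqrt{115} \approx 10.724$)
$\left(I + \left(-107 + 215\right) \left(\sqrt{-85 - 36} - 26\right)\right)^{2} = \left(\sqrt{115} + \left(-107 + 215\right) \left(\sqrt{-85 - 36} - 26\right)\right)^{2} = \left(\sqrt{115} + 108 \left(\sqrt{-121} - 26\right)\right)^{2} = \left(\sqrt{115} + 108 \left(11 i - 26\right)\right)^{2} = \left(\sqrt{115} + 108 \left(-26 + 11 i\right)\right)^{2} = \left(\sqrt{115} - \left(2808 - 1188 i\right)\right)^{2} = \left(-2808 + \sqrt{115} + 1188 i\right)^{2}$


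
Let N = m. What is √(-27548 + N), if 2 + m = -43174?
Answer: 2*I*√17681 ≈ 265.94*I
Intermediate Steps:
m = -43176 (m = -2 - 43174 = -43176)
N = -43176
√(-27548 + N) = √(-27548 - 43176) = √(-70724) = 2*I*√17681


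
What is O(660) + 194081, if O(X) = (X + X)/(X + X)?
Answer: 194082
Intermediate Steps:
O(X) = 1 (O(X) = (2*X)/((2*X)) = (2*X)*(1/(2*X)) = 1)
O(660) + 194081 = 1 + 194081 = 194082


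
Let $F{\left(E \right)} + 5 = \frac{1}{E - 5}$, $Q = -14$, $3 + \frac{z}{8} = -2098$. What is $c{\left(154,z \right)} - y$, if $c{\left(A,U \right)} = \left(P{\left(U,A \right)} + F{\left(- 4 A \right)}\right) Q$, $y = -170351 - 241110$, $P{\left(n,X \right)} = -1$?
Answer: $\frac{255569459}{621} \approx 4.1155 \cdot 10^{5}$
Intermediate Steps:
$z = -16808$ ($z = -24 + 8 \left(-2098\right) = -24 - 16784 = -16808$)
$F{\left(E \right)} = -5 + \frac{1}{-5 + E}$ ($F{\left(E \right)} = -5 + \frac{1}{E - 5} = -5 + \frac{1}{-5 + E}$)
$y = -411461$
$c{\left(A,U \right)} = 14 - \frac{14 \left(26 + 20 A\right)}{-5 - 4 A}$ ($c{\left(A,U \right)} = \left(-1 + \frac{26 - 5 \left(- 4 A\right)}{-5 - 4 A}\right) \left(-14\right) = \left(-1 + \frac{26 + 20 A}{-5 - 4 A}\right) \left(-14\right) = 14 - \frac{14 \left(26 + 20 A\right)}{-5 - 4 A}$)
$c{\left(154,z \right)} - y = \frac{14 \left(31 + 24 \cdot 154\right)}{5 + 4 \cdot 154} - -411461 = \frac{14 \left(31 + 3696\right)}{5 + 616} + 411461 = 14 \cdot \frac{1}{621} \cdot 3727 + 411461 = \frac{52178}{621} + 411461 = \frac{255569459}{621}$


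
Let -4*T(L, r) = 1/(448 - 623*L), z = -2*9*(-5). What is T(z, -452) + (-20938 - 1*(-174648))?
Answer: 34198630481/222488 ≈ 1.5371e+5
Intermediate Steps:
z = 90 (z = -18*(-5) = 90)
T(L, r) = -1/(4*(448 - 623*L))
T(z, -452) + (-20938 - 1*(-174648)) = 1/(28*(-64 + 89*90)) + (-20938 - 1*(-174648)) = 1/(28*(-64 + 8010)) + (-20938 + 174648) = (1/28)/7946 + 153710 = (1/28)*(1/7946) + 153710 = 1/222488 + 153710 = 34198630481/222488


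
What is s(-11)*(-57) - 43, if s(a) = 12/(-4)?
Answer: 128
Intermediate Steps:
s(a) = -3 (s(a) = 12*(-¼) = -3)
s(-11)*(-57) - 43 = -3*(-57) - 43 = 171 - 43 = 128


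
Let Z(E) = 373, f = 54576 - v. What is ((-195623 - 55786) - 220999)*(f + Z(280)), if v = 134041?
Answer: 37363693536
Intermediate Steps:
f = -79465 (f = 54576 - 1*134041 = 54576 - 134041 = -79465)
((-195623 - 55786) - 220999)*(f + Z(280)) = ((-195623 - 55786) - 220999)*(-79465 + 373) = (-251409 - 220999)*(-79092) = -472408*(-79092) = 37363693536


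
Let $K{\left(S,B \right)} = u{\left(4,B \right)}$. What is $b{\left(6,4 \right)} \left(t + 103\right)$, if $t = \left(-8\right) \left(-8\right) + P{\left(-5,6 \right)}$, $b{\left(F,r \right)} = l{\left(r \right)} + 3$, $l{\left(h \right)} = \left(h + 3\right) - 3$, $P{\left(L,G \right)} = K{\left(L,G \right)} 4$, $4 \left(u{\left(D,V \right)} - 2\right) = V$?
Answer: $1267$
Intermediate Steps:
$u{\left(D,V \right)} = 2 + \frac{V}{4}$
$K{\left(S,B \right)} = 2 + \frac{B}{4}$
$P{\left(L,G \right)} = 8 + G$ ($P{\left(L,G \right)} = \left(2 + \frac{G}{4}\right) 4 = 8 + G$)
$l{\left(h \right)} = h$ ($l{\left(h \right)} = \left(3 + h\right) - 3 = h$)
$b{\left(F,r \right)} = 3 + r$ ($b{\left(F,r \right)} = r + 3 = 3 + r$)
$t = 78$ ($t = \left(-8\right) \left(-8\right) + \left(8 + 6\right) = 64 + 14 = 78$)
$b{\left(6,4 \right)} \left(t + 103\right) = \left(3 + 4\right) \left(78 + 103\right) = 7 \cdot 181 = 1267$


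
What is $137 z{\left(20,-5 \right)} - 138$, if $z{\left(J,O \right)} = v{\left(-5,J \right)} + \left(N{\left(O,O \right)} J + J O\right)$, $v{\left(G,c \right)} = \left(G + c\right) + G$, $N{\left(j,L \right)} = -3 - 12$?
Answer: $-53568$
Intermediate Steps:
$N{\left(j,L \right)} = -15$ ($N{\left(j,L \right)} = -3 - 12 = -15$)
$v{\left(G,c \right)} = c + 2 G$
$z{\left(J,O \right)} = -10 - 14 J + J O$ ($z{\left(J,O \right)} = \left(J + 2 \left(-5\right)\right) + \left(- 15 J + J O\right) = \left(J - 10\right) + \left(- 15 J + J O\right) = \left(-10 + J\right) + \left(- 15 J + J O\right) = -10 - 14 J + J O$)
$137 z{\left(20,-5 \right)} - 138 = 137 \left(-10 - 280 + 20 \left(-5\right)\right) - 138 = 137 \left(-10 - 280 - 100\right) - 138 = 137 \left(-390\right) - 138 = -53430 - 138 = -53568$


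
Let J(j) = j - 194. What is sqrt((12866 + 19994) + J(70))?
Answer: 4*sqrt(2046) ≈ 180.93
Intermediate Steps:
J(j) = -194 + j
sqrt((12866 + 19994) + J(70)) = sqrt((12866 + 19994) + (-194 + 70)) = sqrt(32860 - 124) = sqrt(32736) = 4*sqrt(2046)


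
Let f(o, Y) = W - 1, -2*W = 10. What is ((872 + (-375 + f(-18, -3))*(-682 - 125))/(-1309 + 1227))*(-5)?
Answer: 1541695/82 ≈ 18801.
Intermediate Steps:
W = -5 (W = -1/2*10 = -5)
f(o, Y) = -6 (f(o, Y) = -5 - 1 = -6)
((872 + (-375 + f(-18, -3))*(-682 - 125))/(-1309 + 1227))*(-5) = ((872 + (-375 - 6)*(-682 - 125))/(-1309 + 1227))*(-5) = ((872 - 381*(-807))/(-82))*(-5) = ((872 + 307467)*(-1/82))*(-5) = (308339*(-1/82))*(-5) = -308339/82*(-5) = 1541695/82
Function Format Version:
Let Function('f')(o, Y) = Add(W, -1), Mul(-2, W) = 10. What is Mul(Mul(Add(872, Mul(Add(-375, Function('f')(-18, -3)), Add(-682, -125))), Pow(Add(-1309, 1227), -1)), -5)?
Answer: Rational(1541695, 82) ≈ 18801.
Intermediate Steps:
W = -5 (W = Mul(Rational(-1, 2), 10) = -5)
Function('f')(o, Y) = -6 (Function('f')(o, Y) = Add(-5, -1) = -6)
Mul(Mul(Add(872, Mul(Add(-375, Function('f')(-18, -3)), Add(-682, -125))), Pow(Add(-1309, 1227), -1)), -5) = Mul(Mul(Add(872, Mul(Add(-375, -6), Add(-682, -125))), Pow(Add(-1309, 1227), -1)), -5) = Mul(Mul(Add(872, Mul(-381, -807)), Pow(-82, -1)), -5) = Mul(Mul(Add(872, 307467), Rational(-1, 82)), -5) = Mul(Mul(308339, Rational(-1, 82)), -5) = Mul(Rational(-308339, 82), -5) = Rational(1541695, 82)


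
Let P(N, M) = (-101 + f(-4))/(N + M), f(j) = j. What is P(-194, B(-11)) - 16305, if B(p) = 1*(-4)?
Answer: -1076095/66 ≈ -16304.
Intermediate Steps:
B(p) = -4
P(N, M) = -105/(M + N) (P(N, M) = (-101 - 4)/(N + M) = -105/(M + N))
P(-194, B(-11)) - 16305 = -105/(-4 - 194) - 16305 = -105/(-198) - 16305 = -105*(-1/198) - 16305 = 35/66 - 16305 = -1076095/66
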